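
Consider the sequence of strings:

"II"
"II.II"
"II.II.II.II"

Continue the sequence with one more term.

Each string is two copies of the previous one joined by '.'.
Doubling II.II.II.II with '.' between the halves:

II.II.II.II.II.II.II.II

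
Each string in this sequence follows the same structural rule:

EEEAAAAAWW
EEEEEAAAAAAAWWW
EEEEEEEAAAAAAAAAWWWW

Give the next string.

Term n consists of 2n-1 E's, followed by 2n+1 A's, followed by n W's, where the shown terms are n = 2, 3, 4.
Setting n = 5 gives 9, 11, 5 characters in each block.

EEEEEEEEEAAAAAAAAAAAWWWWW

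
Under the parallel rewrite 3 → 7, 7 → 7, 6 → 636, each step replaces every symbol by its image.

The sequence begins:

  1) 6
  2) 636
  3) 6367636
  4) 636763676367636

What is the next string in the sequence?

Rewriting the 15 symbols of 636763676367636 one by one yields 636 7 636 7 636 7 636 7 636 7 636 7 636 7 636; concatenated:

6367636763676367636763676367636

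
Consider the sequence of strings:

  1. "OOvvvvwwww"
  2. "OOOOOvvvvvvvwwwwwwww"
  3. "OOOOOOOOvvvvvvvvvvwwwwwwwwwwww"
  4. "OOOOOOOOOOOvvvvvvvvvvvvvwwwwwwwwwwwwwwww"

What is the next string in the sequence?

The n-th term is 3n-1 O's then 3n+1 v's then 4n w's (n = 1, 2, …).
At n = 5 the blocks have lengths 14, 16, 20.

OOOOOOOOOOOOOOvvvvvvvvvvvvvvvvwwwwwwwwwwwwwwwwwwww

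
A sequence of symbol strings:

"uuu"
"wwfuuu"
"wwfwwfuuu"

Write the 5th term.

wwfwwfwwfwwfuuu

Each term is the previous one with wwf prepended.
From wwfwwfuuu, 2 further steps: wwfwwfuuu → wwfwwfwwfuuu → (answer).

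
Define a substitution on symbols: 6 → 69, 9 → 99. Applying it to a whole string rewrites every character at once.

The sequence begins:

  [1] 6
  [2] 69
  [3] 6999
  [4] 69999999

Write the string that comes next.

Expanding 69999999: 6→69, 9→99, 9→99, 9→99, 9→99, 9→99, 9→99, 9→99. Concatenated: 69 99 99 99 99 99 99 99.

6999999999999999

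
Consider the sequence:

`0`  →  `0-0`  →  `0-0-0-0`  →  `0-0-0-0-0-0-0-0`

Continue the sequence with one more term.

0-0-0-0-0-0-0-0-0-0-0-0-0-0-0-0

Each string is two copies of the previous one joined by '-'.
One more doubling of 0-0-0-0-0-0-0-0 gives the answer.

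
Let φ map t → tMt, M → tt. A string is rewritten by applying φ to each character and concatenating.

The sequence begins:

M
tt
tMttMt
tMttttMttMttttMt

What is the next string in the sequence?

Applying the rule to each of the 16 symbols of tMttttMttMttttMt gives the pieces tMt tt tMt tMt tMt tMt tt tMt tMt tt tMt tMt tMt tMt tt tMt, which concatenate to the answer.

tMttttMttMttMttMttttMttMttttMttMttMttMttttMt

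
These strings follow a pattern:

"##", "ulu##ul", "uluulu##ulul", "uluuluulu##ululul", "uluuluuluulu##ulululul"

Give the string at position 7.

Each term wraps the previous one in ulu on the left and ul on the right.
From uluuluuluulu##ulululul, 2 further steps: uluuluuluulu##ulululul → uluuluuluuluulu##ululululul → (answer).

uluuluuluuluuluulu##ulululululul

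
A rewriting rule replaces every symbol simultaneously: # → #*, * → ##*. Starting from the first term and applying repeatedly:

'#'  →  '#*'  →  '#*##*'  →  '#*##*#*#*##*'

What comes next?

#*##*#*#*##*#*##*#*##*#*#*##*

Apply φ to #*##*#*#*##* symbol by symbol: #→#*, *→##*, #→#*, #→#*, *→##*, #→#*, *→##*, #→#*, *→##*, #→#*, #→#*, *→##*; joined: #* ##* #* #* ##* #* ##* #* ##* #* #* ##*.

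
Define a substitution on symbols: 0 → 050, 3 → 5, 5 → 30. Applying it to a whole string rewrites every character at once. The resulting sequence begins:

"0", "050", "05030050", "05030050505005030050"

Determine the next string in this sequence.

05030050505005030050300503005005030050505005030050

Replace each of the 20 characters of 05030050505005030050 in place — 050 30 050 5 050 050 30 050 30 050 30 050 050 30 050 5 050 050 30 050 — and concatenate.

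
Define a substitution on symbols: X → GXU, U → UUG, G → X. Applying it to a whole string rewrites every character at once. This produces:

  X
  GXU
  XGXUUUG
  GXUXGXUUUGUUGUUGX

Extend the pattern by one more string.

Rewriting the 17 symbols of GXUXGXUUUGUUGUUGX one by one yields X GXU UUG GXU X GXU UUG UUG UUG X UUG UUG X UUG UUG X GXU; concatenated:

XGXUUUGGXUXGXUUUGUUGUUGXUUGUUGXUUGUUGXGXU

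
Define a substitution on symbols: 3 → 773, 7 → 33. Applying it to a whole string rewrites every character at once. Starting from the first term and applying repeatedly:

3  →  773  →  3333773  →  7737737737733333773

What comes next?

φ(7737737737733333773) expands symbol-by-symbol to 33 33 773 33 33 773 33 33 773 33 33 773 773 773 773 773 33 33 773; joining the 19 pieces gives the next term.

33337733333773333377333337737737737737733333773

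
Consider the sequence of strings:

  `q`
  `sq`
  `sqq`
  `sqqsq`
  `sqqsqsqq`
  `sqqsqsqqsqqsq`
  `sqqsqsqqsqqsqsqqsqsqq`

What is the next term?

sqqsqsqqsqqsqsqqsqsqqsqqsqsqqsqqsq

Each term (from the third on) is the previous term followed by the one before it: term 3 = sq·q = sqq.
So term 8 is sqqsqsqqsqqsqsqqsqsqq·sqqsqsqqsqqsq.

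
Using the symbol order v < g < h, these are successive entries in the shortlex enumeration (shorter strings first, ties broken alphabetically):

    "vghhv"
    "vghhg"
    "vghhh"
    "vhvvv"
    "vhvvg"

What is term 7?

vhvgv

Advancing 2 positions from vhvvg through vhvvg → vhvvh reaches term 7.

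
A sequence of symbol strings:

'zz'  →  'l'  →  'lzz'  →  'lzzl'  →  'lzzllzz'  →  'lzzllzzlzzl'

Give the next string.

This is a Fibonacci-style word recurrence s(k) = s(k−1)·s(k−2): e.g. l·zz = lzz.
The next term joins lzzllzzlzzl and lzzllzz.

lzzllzzlzzllzzllzz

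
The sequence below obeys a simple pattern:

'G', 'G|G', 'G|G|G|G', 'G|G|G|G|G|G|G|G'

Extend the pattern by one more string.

Every step duplicates the string with '|' between the halves.
Doubling G|G|G|G|G|G|G|G with '|' between the halves:

G|G|G|G|G|G|G|G|G|G|G|G|G|G|G|G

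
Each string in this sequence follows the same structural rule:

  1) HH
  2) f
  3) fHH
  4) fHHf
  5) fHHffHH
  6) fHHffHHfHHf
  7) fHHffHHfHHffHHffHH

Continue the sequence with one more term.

fHHffHHfHHffHHffHHfHHffHHfHHf

From term 3 onward, concatenate the last term with the second-to-last: f·HH = fHH, fHH·f = fHHf, …
So term 8 is fHHffHHfHHffHHffHH·fHHffHHfHHf.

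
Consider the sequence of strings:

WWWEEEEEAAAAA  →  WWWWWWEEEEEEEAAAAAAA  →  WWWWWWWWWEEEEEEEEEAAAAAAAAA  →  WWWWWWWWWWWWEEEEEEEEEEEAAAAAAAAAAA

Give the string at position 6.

WWWWWWWWWWWWWWWWWWEEEEEEEEEEEEEEEAAAAAAAAAAAAAAA

Term n consists of 3n W's, followed by 2n+3 E's, followed by 2n+3 A's (n = 1, 2, …).
At n = 6 the blocks have lengths 18, 15, 15.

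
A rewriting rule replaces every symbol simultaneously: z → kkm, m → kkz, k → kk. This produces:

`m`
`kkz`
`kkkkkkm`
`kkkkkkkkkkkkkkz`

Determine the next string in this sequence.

Applying the rule to each of the 15 symbols of kkkkkkkkkkkkkkz gives the pieces kk kk kk kk kk kk kk kk kk kk kk kk kk kk kkm, which concatenate to the answer.

kkkkkkkkkkkkkkkkkkkkkkkkkkkkkkm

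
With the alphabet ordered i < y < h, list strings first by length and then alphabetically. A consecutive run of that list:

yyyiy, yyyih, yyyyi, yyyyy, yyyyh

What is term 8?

yyyhh

Continuing the enumeration 3 steps past yyyyh: yyyyh → yyyhi → yyyhy → (answer).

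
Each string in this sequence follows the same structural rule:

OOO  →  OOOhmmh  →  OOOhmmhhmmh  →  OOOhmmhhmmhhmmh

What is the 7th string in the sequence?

OOOhmmhhmmhhmmhhmmhhmmhhmmh

Every step adds hmmh to the end: s(k+1) = s(k)·hmmh.
From OOOhmmhhmmhhmmh, 3 further steps: OOOhmmhhmmhhmmh → OOOhmmhhmmhhmmhhmmh → OOOhmmhhmmhhmmhhmmhhmmh → (answer).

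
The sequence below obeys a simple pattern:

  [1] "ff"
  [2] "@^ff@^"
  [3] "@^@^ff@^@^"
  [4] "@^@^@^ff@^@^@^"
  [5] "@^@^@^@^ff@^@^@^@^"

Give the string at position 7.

@^@^@^@^@^@^ff@^@^@^@^@^@^

Every step adds @^ to the front and @^ to the end of the previous string.
From @^@^@^@^ff@^@^@^@^, 2 further steps: @^@^@^@^ff@^@^@^@^ → @^@^@^@^@^ff@^@^@^@^@^ → (answer).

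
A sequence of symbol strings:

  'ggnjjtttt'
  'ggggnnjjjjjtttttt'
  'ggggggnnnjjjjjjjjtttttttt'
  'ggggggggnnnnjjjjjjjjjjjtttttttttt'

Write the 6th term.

ggggggggggggnnnnnnjjjjjjjjjjjjjjjjjtttttttttttttt

Term n consists of 2n g's, followed by n n's, followed by 3n-1 j's, followed by 2n+2 t's (n = 1, 2, …).
Setting n = 6 gives 12, 6, 17, 14 characters in each block.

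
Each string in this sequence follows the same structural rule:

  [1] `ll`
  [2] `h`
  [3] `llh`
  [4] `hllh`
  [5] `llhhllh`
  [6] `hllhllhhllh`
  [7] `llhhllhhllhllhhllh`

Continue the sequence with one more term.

hllhllhhllhllhhllhhllhllhhllh

From term 3 onward, concatenate the second-to-last term with the last: ll·h = llh, h·llh = hllh, …
The next term joins hllhllhhllh and llhhllhhllhllhhllh.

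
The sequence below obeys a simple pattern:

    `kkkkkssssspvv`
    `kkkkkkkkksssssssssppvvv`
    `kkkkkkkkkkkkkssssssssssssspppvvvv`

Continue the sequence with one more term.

The n-th term is 4n+1 k's then 4n+1 s's then n p's then n+1 v's (n = 1, 2, …).
At n = 4 the blocks have lengths 17, 17, 4, 5.

kkkkkkkkkkkkkkkkksssssssssssssssssppppvvvvv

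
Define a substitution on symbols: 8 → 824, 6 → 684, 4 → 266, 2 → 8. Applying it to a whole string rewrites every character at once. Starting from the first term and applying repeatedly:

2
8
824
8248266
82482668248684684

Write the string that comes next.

Applying the rule to each of the 17 symbols of 82482668248684684 gives the pieces 824 8 266 824 8 684 684 824 8 266 824 684 824 266 684 824 266, which concatenate to the answer.

824826682486846848248266824684824266684824266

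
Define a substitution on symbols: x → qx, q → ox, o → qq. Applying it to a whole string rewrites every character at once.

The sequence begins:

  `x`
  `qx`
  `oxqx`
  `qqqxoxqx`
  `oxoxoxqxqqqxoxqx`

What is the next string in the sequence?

qqqxqqqxqqqxoxqxoxoxoxqxqqqxoxqx

Replace each of the 16 characters of oxoxoxqxqqqxoxqx in place — qq qx qq qx qq qx ox qx ox ox ox qx qq qx ox qx — and concatenate.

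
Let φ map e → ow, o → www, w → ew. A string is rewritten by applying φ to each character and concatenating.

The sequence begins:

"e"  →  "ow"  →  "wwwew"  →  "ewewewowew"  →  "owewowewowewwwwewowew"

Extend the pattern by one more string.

Replace each of the 21 characters of owewowewowewwwwewowew in place — www ew ow ew www ew ow ew www ew ow ew ew ew ew ow ew www ew ow ew — and concatenate.

wwwewowewwwwewowewwwwewowewewewewowewwwwewowew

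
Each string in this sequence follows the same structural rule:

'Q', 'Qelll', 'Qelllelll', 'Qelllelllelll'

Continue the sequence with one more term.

Each term is the previous one with elll appended.
Applying this once more to Qelllelllelll:

Qelllelllelllelll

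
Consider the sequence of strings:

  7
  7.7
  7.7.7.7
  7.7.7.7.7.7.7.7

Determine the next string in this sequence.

Every step duplicates the string with '.' between the halves.
Doubling 7.7.7.7.7.7.7.7 with '.' between the halves:

7.7.7.7.7.7.7.7.7.7.7.7.7.7.7.7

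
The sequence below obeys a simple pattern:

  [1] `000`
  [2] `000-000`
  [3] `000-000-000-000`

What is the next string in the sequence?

000-000-000-000-000-000-000-000

Each string is two copies of the previous one joined by '-'.
One more doubling of 000-000-000-000 gives the answer.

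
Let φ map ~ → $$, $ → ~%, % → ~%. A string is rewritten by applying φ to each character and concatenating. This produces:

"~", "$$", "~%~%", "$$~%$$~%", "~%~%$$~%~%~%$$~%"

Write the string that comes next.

φ(~%~%$$~%~%~%$$~%) expands symbol-by-symbol to $$ ~% $$ ~% ~% ~% $$ ~% $$ ~% $$ ~% ~% ~% $$ ~%; joining the 16 pieces gives the next term.

$$~%$$~%~%~%$$~%$$~%$$~%~%~%$$~%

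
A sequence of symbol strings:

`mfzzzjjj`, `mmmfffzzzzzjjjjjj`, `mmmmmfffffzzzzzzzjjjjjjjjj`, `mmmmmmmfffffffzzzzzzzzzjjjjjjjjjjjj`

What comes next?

mmmmmmmmmfffffffffzzzzzzzzzzzjjjjjjjjjjjjjjj

Term n consists of 2n-1 m's, followed by 2n-1 f's, followed by 2n+1 z's, followed by 3n j's (n = 1, 2, …).
For the next term, n = 5, so the run lengths are 9, 9, 11, 15.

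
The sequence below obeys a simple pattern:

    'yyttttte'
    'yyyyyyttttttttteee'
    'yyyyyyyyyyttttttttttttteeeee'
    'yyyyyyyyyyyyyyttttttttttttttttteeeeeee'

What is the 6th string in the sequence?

Each string has the form y^{4n-2} t^{4n+1} e^{2n-1} (n = 1, 2, …).
Setting n = 6 gives 22, 25, 11 characters in each block.

yyyyyyyyyyyyyyyyyyyyyyttttttttttttttttttttttttteeeeeeeeeee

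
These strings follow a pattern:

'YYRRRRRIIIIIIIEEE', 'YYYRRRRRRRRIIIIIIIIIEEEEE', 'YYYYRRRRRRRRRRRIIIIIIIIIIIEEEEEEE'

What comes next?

YYYYYRRRRRRRRRRRRRRIIIIIIIIIIIIIEEEEEEEEE

The n-th term is n Y's then 3n-1 R's then 2n+3 I's then 2n-1 E's, where the shown terms are n = 2, 3, 4.
Setting n = 5 gives 5, 14, 13, 9 characters in each block.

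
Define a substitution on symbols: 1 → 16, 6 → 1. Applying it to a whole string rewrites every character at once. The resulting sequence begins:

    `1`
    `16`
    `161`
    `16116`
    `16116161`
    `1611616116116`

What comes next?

161161611611616116161

Replace each of the 13 characters of 1611616116116 in place — 16 1 16 16 1 16 1 16 16 1 16 16 1 — and concatenate.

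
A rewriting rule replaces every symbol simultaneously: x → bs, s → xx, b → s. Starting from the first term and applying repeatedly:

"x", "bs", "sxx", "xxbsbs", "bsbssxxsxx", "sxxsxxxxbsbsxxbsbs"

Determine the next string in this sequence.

Rewriting the 18 symbols of sxxsxxxxbsbsxxbsbs one by one yields xx bs bs xx bs bs bs bs s xx s xx bs bs s xx s xx; concatenated:

xxbsbsxxbsbsbsbssxxsxxbsbssxxsxx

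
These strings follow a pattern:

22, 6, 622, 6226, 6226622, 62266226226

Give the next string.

Each term (from the third on) is the previous term followed by the one before it: term 3 = 6·22 = 622.
Continuing: 62266226226 · 6226622 gives term 7.

622662262266226622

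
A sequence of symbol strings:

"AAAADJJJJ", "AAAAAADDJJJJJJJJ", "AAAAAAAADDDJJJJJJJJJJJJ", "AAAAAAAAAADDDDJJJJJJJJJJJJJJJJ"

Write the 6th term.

AAAAAAAAAAAAAADDDDDDJJJJJJJJJJJJJJJJJJJJJJJJ

Reading off run lengths: A runs 4, 6, 8, 10; D runs 1, 2, 3, 4; J runs 4, 8, 12, 16 — each is linear in n (n = 1, 2, …).
For term 6, n = 6, so the run lengths are 14, 6, 24.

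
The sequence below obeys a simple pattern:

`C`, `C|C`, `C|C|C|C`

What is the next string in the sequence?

C|C|C|C|C|C|C|C

Each string is two copies of the previous one joined by '|'.
So the next term is two copies of C|C|C|C with '|' between the halves.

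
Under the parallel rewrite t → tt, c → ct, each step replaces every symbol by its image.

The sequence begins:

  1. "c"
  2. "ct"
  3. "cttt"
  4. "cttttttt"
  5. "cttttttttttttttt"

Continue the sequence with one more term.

cttttttttttttttttttttttttttttttt

φ(cttttttttttttttt) expands symbol-by-symbol to ct tt tt tt tt tt tt tt tt tt tt tt tt tt tt tt; joining the 16 pieces gives the next term.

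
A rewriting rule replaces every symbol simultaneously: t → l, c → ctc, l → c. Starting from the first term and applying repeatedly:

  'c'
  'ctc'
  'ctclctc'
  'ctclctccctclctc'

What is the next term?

Replace each of the 15 characters of ctclctccctclctc in place — ctc l ctc c ctc l ctc ctc ctc l ctc c ctc l ctc — and concatenate.

ctclctccctclctcctcctclctccctclctc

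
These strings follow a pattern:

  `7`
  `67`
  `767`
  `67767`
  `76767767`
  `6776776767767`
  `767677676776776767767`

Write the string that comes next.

6776776767767767677676776776767767

From term 3 onward, concatenate the second-to-last term with the last: 7·67 = 767, 67·767 = 67767, …
The next term joins 6776776767767 and 767677676776776767767.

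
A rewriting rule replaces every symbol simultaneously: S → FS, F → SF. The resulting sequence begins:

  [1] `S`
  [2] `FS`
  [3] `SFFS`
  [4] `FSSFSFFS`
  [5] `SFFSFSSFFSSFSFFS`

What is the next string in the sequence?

Rewriting the 16 symbols of SFFSFSSFFSSFSFFS one by one yields FS SF SF FS SF FS FS SF SF FS FS SF FS SF SF FS; concatenated:

FSSFSFFSSFFSFSSFSFFSFSSFFSSFSFFS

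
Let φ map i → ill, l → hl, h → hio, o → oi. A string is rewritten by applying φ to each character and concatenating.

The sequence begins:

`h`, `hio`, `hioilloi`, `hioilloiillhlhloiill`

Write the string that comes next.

Rewriting the 20 symbols of hioilloiillhlhloiill one by one yields hio ill oi ill hl hl oi ill ill hl hl hio hl hio hl oi ill ill hl hl; concatenated:

hioilloiillhlhloiillillhlhlhiohlhiohloiillillhlhl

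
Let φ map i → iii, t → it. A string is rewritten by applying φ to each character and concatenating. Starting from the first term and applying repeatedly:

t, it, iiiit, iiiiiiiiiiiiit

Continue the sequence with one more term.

Rewriting the 14 symbols of iiiiiiiiiiiiit one by one yields iii iii iii iii iii iii iii iii iii iii iii iii iii it; concatenated:

iiiiiiiiiiiiiiiiiiiiiiiiiiiiiiiiiiiiiiiit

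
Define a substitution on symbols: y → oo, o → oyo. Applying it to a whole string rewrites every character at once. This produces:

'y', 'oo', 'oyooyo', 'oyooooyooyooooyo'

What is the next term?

oyooooyooyooyooyooooyooyooooyooyooyooyooooyo

φ(oyooooyooyooooyo) expands symbol-by-symbol to oyo oo oyo oyo oyo oyo oo oyo oyo oo oyo oyo oyo oyo oo oyo; joining the 16 pieces gives the next term.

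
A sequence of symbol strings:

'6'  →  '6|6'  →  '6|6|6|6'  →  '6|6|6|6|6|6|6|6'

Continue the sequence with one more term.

6|6|6|6|6|6|6|6|6|6|6|6|6|6|6|6

s(k+1) = s(k)·|·s(k) — each term doubles the last with '|' between the halves.
One more doubling of 6|6|6|6|6|6|6|6 gives the answer.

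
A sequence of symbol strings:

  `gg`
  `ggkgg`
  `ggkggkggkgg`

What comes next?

Every step duplicates the string with 'k' between the halves.
Doubling ggkggkggkgg with 'k' between the halves:

ggkggkggkggkggkggkggkgg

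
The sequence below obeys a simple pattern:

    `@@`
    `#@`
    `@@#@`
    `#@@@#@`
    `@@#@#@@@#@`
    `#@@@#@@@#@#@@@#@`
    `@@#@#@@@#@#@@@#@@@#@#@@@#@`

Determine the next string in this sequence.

#@@@#@@@#@#@@@#@@@#@#@@@#@#@@@#@@@#@#@@@#@

This is a Fibonacci-style word recurrence s(k) = s(k−2)·s(k−1): e.g. @@·#@ = @@#@.
The next term joins #@@@#@@@#@#@@@#@ and @@#@#@@@#@#@@@#@@@#@#@@@#@.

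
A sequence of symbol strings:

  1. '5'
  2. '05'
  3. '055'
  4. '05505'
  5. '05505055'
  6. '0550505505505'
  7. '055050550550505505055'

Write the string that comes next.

0550505505505055050550550505505505

Each term (from the third on) is the previous term followed by the one before it: term 3 = 05·5 = 055.
So term 8 is 055050550550505505055·0550505505505.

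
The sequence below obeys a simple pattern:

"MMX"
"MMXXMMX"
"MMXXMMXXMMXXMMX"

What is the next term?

s(k+1) = s(k)·X·s(k) — each term doubles the last with 'X' between the halves.
Doubling MMXXMMXXMMXXMMX with 'X' between the halves:

MMXXMMXXMMXXMMXXMMXXMMXXMMXXMMX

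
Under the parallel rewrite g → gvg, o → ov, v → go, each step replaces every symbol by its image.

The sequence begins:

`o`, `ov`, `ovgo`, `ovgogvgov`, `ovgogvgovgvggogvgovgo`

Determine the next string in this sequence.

Rewriting the 21 symbols of ovgogvgovgvggogvgovgo one by one yields ov go gvg ov gvg go gvg ov go gvg go gvg gvg ov gvg go gvg ov go gvg ov; concatenated:

ovgogvgovgvggogvgovgogvggogvggvgovgvggogvgovgogvgov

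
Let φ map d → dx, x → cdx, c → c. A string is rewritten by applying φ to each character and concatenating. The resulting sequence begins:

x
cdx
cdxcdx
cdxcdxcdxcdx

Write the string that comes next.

Expanding cdxcdxcdxcdx: c→c, d→dx, x→cdx, c→c, d→dx, x→cdx, c→c, d→dx, x→cdx, c→c, d→dx, x→cdx. Concatenated: c dx cdx c dx cdx c dx cdx c dx cdx.

cdxcdxcdxcdxcdxcdxcdxcdx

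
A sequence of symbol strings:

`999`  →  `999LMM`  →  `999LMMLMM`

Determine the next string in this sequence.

Each term is the previous one with LMM appended.
Applying this once more to 999LMMLMM:

999LMMLMMLMM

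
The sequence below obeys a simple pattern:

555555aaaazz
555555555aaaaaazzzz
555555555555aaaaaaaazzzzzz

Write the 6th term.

Term n consists of 3n 5's, followed by 2n a's, followed by 2n-2 z's, where the shown terms are n = 2, 3, 4.
Setting n = 7 gives 21, 14, 12 characters in each block.

555555555555555555555aaaaaaaaaaaaaazzzzzzzzzzzz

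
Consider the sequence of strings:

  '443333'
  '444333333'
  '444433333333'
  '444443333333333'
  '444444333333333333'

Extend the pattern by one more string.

Reading off run lengths: 4 runs 2, 3, 4, 5, 6; 3 runs 4, 6, 8, 10, 12 — each is linear in n, where the shown terms are n = 2, 3, 4, 5, 6.
Setting n = 7 gives 7, 14 characters in each block.

444444433333333333333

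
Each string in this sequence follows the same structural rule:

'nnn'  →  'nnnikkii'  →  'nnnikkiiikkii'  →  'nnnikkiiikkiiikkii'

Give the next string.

The strings grow by a fixed suffix ikkii each time.
Applying this once more to nnnikkiiikkiiikkii:

nnnikkiiikkiiikkiiikkii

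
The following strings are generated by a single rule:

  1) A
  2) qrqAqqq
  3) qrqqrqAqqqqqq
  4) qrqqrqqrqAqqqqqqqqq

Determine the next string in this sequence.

Each term wraps the previous one in qrq on the left and qqq on the right.
Applying this once more to qrqqrqqrqAqqqqqqqqq:

qrqqrqqrqqrqAqqqqqqqqqqqq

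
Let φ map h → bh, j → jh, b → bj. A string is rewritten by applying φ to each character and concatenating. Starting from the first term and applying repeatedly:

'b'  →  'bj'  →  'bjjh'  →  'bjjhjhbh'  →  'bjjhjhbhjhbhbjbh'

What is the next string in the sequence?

Rewriting the 16 symbols of bjjhjhbhjhbhbjbh one by one yields bj jh jh bh jh bh bj bh jh bh bj bh bj jh bj bh; concatenated:

bjjhjhbhjhbhbjbhjhbhbjbhbjjhbjbh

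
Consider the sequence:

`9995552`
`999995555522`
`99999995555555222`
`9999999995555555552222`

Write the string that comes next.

999999999995555555555522222

Reading off run lengths: 9 runs 3, 5, 7, 9; 5 runs 3, 5, 7, 9; 2 runs 1, 2, 3, 4 — each is linear in n (n = 1, 2, …).
At n = 5 the blocks have lengths 11, 11, 5.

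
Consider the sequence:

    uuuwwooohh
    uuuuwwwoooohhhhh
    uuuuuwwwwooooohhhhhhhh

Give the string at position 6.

uuuuuuuuwwwwwwwoooooooohhhhhhhhhhhhhhhhh

The n-th term is n+2 u's then n+1 w's then n+2 o's then 3n-1 h's (n = 1, 2, …).
For term 6, n = 6, so the run lengths are 8, 7, 8, 17.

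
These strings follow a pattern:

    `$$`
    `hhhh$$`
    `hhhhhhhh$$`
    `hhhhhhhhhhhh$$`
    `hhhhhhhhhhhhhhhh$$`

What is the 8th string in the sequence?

hhhhhhhhhhhhhhhhhhhhhhhhhhhh$$

Each term is the previous one with hhhh prepended.
From hhhhhhhhhhhhhhhh$$, 3 further steps: hhhhhhhhhhhhhhhh$$ → hhhhhhhhhhhhhhhhhhhh$$ → hhhhhhhhhhhhhhhhhhhhhhhh$$ → (answer).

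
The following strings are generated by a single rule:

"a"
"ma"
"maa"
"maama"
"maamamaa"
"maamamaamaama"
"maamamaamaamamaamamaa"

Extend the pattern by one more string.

maamamaamaamamaamamaamaamamaamaama

This is a Fibonacci-style word recurrence s(k) = s(k−1)·s(k−2): e.g. ma·a = maa.
So term 8 is maamamaamaamamaamamaa·maamamaamaama.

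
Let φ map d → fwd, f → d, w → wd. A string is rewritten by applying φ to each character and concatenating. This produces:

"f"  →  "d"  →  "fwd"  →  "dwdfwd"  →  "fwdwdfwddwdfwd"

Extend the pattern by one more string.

dwdfwdwdfwddwdfwdfwdwdfwddwdfwd

φ(fwdwdfwddwdfwd) expands symbol-by-symbol to d wd fwd wd fwd d wd fwd fwd wd fwd d wd fwd; joining the 14 pieces gives the next term.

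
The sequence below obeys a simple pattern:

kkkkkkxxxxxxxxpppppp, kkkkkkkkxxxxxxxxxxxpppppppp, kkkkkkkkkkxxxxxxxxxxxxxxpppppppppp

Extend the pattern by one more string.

kkkkkkkkkkkkxxxxxxxxxxxxxxxxxpppppppppppp

Each string has the form k^{2n} x^{3n-1} p^{2n}, where the shown terms are n = 3, 4, 5.
At n = 6 the blocks have lengths 12, 17, 12.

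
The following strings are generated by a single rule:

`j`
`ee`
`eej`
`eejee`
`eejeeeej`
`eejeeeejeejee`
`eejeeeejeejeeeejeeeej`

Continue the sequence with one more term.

This is a Fibonacci-style word recurrence s(k) = s(k−1)·s(k−2): e.g. ee·j = eej.
The next term joins eejeeeejeejeeeejeeeej and eejeeeejeejee.

eejeeeejeejeeeejeeeejeejeeeejeejee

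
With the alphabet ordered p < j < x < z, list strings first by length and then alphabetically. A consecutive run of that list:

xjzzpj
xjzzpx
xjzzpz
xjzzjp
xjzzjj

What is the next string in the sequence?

The successor of xjzzjj increments the rightmost position that isn't already z and resets every position after it to p.

xjzzjx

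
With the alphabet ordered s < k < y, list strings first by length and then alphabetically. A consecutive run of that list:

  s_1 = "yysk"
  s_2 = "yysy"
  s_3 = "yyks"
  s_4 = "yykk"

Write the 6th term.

yyys

Advancing 2 positions from yykk through yykk → yyky reaches term 6.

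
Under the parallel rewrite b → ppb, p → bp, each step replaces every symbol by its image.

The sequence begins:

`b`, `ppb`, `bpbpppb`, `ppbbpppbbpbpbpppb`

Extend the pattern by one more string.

φ(ppbbpppbbpbpbpppb) expands symbol-by-symbol to bp bp ppb ppb bp bp bp ppb ppb bp ppb bp ppb bp bp bp ppb; joining the 17 pieces gives the next term.

bpbpppbppbbpbpbpppbppbbpppbbpppbbpbpbpppb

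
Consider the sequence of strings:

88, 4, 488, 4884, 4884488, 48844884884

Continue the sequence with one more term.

488448848844884488

This is a Fibonacci-style word recurrence s(k) = s(k−1)·s(k−2): e.g. 4·88 = 488.
So term 7 is 48844884884·4884488.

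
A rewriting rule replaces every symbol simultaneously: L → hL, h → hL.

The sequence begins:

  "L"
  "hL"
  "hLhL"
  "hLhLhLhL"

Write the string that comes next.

hLhLhLhLhLhLhLhL

Apply φ to hLhLhLhL symbol by symbol: h→hL, L→hL, h→hL, L→hL, h→hL, L→hL, h→hL, L→hL; joined: hL hL hL hL hL hL hL hL.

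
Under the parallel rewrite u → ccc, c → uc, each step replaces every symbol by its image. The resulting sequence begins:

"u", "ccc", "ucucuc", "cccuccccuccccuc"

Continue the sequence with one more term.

φ(cccuccccuccccuc) expands symbol-by-symbol to uc uc uc ccc uc uc uc uc ccc uc uc uc uc ccc uc; joining the 15 pieces gives the next term.

ucucuccccucucucuccccucucucuccccuc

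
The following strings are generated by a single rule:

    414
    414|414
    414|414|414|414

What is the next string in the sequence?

Each string is two copies of the previous one joined by '|'.
One more doubling of 414|414|414|414 gives the answer.

414|414|414|414|414|414|414|414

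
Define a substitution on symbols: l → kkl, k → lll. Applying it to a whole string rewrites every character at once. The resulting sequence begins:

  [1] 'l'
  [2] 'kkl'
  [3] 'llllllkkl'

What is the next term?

Apply φ to llllllkkl symbol by symbol: l→kkl, l→kkl, l→kkl, l→kkl, l→kkl, l→kkl, k→lll, k→lll, l→kkl; joined: kkl kkl kkl kkl kkl kkl lll lll kkl.

kklkklkklkklkklkklllllllkkl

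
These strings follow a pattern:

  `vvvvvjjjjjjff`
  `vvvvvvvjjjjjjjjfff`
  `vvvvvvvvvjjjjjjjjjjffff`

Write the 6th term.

The n-th term is 2n+1 v's then 2n+2 j's then n f's, where the shown terms are n = 2, 3, 4.
At n = 7 the blocks have lengths 15, 16, 7.

vvvvvvvvvvvvvvvjjjjjjjjjjjjjjjjfffffff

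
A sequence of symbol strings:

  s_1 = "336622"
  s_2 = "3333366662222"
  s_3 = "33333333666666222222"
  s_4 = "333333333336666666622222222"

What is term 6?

Term n consists of 3n-1 3's, followed by 2n 6's, followed by 2n 2's (n = 1, 2, …).
Setting n = 6 gives 17, 12, 12 characters in each block.

33333333333333333666666666666222222222222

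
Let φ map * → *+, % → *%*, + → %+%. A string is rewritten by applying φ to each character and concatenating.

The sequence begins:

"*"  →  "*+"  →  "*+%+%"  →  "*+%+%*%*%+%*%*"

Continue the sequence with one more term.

φ(*+%+%*%*%+%*%*) expands symbol-by-symbol to *+ %+% *%* %+% *%* *+ *%* *+ *%* %+% *%* *+ *%* *+; joining the 14 pieces gives the next term.

*+%+%*%*%+%*%**+*%**+*%*%+%*%**+*%**+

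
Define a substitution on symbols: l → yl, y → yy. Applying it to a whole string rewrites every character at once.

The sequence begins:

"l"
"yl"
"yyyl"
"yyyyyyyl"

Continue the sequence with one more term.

Rewriting each symbol of yyyyyyyl: y→yy, y→yy, y→yy, y→yy, y→yy, y→yy, y→yy, l→yl, which concatenates to yy yy yy yy yy yy yy yl.

yyyyyyyyyyyyyyyl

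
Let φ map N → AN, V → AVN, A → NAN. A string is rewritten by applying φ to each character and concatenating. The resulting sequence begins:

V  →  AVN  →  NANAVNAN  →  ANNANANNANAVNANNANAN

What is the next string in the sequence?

Applying the rule to each of the 20 symbols of ANNANANNANAVNANNANAN gives the pieces NAN AN AN NAN AN NAN AN AN NAN AN NAN AVN AN NAN AN AN NAN AN NAN AN, which concatenate to the answer.

NANANANNANANNANANANNANANNANAVNANNANANANNANANNANAN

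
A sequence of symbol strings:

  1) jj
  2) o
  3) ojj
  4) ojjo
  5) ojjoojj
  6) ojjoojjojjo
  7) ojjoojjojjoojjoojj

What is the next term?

ojjoojjojjoojjoojjojjoojjojjo

This is a Fibonacci-style word recurrence s(k) = s(k−1)·s(k−2): e.g. o·jj = ojj.
So term 8 is ojjoojjojjoojjoojj·ojjoojjojjo.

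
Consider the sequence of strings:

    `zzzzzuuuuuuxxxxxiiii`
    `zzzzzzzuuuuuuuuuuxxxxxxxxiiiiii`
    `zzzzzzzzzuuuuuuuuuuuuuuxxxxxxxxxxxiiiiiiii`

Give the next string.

zzzzzzzzzzzuuuuuuuuuuuuuuuuuuxxxxxxxxxxxxxxiiiiiiiiii

Term n consists of 2n+1 z's, followed by 4n-2 u's, followed by 3n-1 x's, followed by 2n i's, where the shown terms are n = 2, 3, 4.
At n = 5 the blocks have lengths 11, 18, 14, 10.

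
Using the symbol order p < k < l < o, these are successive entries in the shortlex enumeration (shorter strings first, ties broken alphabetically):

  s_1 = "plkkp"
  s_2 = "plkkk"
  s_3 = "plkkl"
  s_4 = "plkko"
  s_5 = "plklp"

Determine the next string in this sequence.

The successor of plklp increments the rightmost position that isn't already o and resets every position after it to p.

plklk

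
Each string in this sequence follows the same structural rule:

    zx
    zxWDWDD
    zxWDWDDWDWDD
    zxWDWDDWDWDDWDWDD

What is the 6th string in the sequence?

zxWDWDDWDWDDWDWDDWDWDDWDWDD

Each term is the previous one with WDWDD appended.
From zxWDWDDWDWDDWDWDD, 2 further steps: zxWDWDDWDWDDWDWDD → zxWDWDDWDWDDWDWDDWDWDD → (answer).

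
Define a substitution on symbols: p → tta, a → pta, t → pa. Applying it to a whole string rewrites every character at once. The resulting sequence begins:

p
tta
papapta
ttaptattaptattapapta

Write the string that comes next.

papaptattapaptapapaptattapaptapapaptattaptattapapta

Applying the rule to each of the 20 symbols of ttaptattaptattapapta gives the pieces pa pa pta tta pa pta pa pa pta tta pa pta pa pa pta tta pta tta pa pta, which concatenate to the answer.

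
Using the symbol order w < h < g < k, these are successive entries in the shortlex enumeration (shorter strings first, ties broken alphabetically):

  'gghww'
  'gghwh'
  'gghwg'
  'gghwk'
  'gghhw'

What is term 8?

Continuing the enumeration 3 steps past gghhw: gghhw → gghhh → gghhg → (answer).

gghhk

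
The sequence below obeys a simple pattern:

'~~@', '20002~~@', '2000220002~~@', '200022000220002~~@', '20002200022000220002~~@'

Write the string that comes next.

The strings grow by a fixed prefix 20002 each time.
One more step from 20002200022000220002~~@ gives the answer.

2000220002200022000220002~~@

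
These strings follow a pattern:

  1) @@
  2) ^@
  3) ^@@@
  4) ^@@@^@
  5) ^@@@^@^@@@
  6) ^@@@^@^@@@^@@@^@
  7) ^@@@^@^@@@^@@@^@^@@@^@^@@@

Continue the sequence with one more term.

^@@@^@^@@@^@@@^@^@@@^@^@@@^@@@^@^@@@^@@@^@

From term 3 onward, concatenate the last term with the second-to-last: ^@·@@ = ^@@@, ^@@@·^@ = ^@@@^@, …
Continuing: ^@@@^@^@@@^@@@^@^@@@^@^@@@ · ^@@@^@^@@@^@@@^@ gives term 8.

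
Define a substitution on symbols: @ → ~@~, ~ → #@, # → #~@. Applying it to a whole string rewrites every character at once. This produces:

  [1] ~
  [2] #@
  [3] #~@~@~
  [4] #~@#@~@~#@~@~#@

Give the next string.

Replace each of the 15 characters of #~@#@~@~#@~@~#@ in place — #~@ #@ ~@~ #~@ ~@~ #@ ~@~ #@ #~@ ~@~ #@ ~@~ #@ #~@ ~@~ — and concatenate.

#~@#@~@~#~@~@~#@~@~#@#~@~@~#@~@~#@#~@~@~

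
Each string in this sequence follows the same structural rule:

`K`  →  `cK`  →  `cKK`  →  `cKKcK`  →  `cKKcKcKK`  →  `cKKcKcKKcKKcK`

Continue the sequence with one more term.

cKKcKcKKcKKcKcKKcKcKK

Each term (from the third on) is the previous term followed by the one before it: term 3 = cK·K = cKK.
The next term joins cKKcKcKKcKKcK and cKKcKcKK.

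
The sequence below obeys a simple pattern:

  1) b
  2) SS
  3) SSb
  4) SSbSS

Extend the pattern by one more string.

SSbSSSSb

From term 3 onward, concatenate the last term with the second-to-last: SS·b = SSb, SSb·SS = SSbSS, …
Continuing: SSbSS · SSb gives term 5.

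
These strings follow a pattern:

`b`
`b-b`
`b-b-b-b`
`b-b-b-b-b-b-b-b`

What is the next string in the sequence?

s(k+1) = s(k)·-·s(k) — each term doubles the last with '-' between the halves.
One more doubling of b-b-b-b-b-b-b-b gives the answer.

b-b-b-b-b-b-b-b-b-b-b-b-b-b-b-b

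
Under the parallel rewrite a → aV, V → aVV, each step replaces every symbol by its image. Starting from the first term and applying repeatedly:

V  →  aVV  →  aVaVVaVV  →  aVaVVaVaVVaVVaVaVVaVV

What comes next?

aVaVVaVaVVaVVaVaVVaVaVVaVVaVaVVaVVaVaVVaVaVVaVVaVaVVaVV

Replace each of the 21 characters of aVaVVaVaVVaVVaVaVVaVV in place — aV aVV aV aVV aVV aV aVV aV aVV aVV aV aVV aVV aV aVV aV aVV aVV aV aVV aVV — and concatenate.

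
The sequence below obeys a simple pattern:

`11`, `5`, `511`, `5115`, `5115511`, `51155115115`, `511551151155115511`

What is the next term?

51155115115511551151155115115

Each term (from the third on) is the previous term followed by the one before it: term 3 = 5·11 = 511.
Continuing: 511551151155115511 · 51155115115 gives term 8.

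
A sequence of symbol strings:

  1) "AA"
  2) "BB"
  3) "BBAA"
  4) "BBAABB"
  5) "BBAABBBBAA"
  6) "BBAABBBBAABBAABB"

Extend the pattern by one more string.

BBAABBBBAABBAABBBBAABBBBAA

This is a Fibonacci-style word recurrence s(k) = s(k−1)·s(k−2): e.g. BB·AA = BBAA.
The next term joins BBAABBBBAABBAABB and BBAABBBBAA.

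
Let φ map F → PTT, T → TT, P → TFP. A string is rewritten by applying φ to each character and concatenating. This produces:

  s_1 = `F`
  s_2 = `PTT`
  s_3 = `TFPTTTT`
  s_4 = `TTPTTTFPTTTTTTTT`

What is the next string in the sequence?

TTTTTFPTTTTTTPTTTFPTTTTTTTTTTTTTTTT

φ(TTPTTTFPTTTTTTTT) expands symbol-by-symbol to TT TT TFP TT TT TT PTT TFP TT TT TT TT TT TT TT TT; joining the 16 pieces gives the next term.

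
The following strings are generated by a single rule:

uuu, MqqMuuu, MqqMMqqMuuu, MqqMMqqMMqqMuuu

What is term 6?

Every step adds MqqM at the front: s(k+1) = MqqM·s(k).
From MqqMMqqMMqqMuuu, 2 further steps: MqqMMqqMMqqMuuu → MqqMMqqMMqqMMqqMuuu → (answer).

MqqMMqqMMqqMMqqMMqqMuuu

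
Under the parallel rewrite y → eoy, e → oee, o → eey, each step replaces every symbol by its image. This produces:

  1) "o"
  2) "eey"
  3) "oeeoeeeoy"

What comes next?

Expanding oeeoeeeoy: o→eey, e→oee, e→oee, o→eey, e→oee, e→oee, e→oee, o→eey, y→eoy. Concatenated: eey oee oee eey oee oee oee eey eoy.

eeyoeeoeeeeyoeeoeeoeeeeyeoy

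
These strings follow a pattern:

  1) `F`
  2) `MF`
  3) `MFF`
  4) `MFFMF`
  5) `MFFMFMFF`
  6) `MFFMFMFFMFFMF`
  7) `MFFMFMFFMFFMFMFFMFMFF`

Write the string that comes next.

This is a Fibonacci-style word recurrence s(k) = s(k−1)·s(k−2): e.g. MF·F = MFF.
Continuing: MFFMFMFFMFFMFMFFMFMFF · MFFMFMFFMFFMF gives term 8.

MFFMFMFFMFFMFMFFMFMFFMFFMFMFFMFFMF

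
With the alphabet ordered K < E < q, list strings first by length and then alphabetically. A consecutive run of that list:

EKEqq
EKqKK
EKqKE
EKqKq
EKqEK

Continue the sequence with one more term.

EKqEE

Treat EKqEK as a base-3 numeral over the given alphabet and add one, carrying through any trailing q's.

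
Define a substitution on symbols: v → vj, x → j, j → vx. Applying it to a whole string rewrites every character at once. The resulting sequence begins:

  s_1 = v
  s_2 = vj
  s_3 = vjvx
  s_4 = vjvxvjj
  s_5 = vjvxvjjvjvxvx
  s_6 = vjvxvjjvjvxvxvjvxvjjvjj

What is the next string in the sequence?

φ(vjvxvjjvjvxvxvjvxvjjvjj) expands symbol-by-symbol to vj vx vj j vj vx vx vj vx vj j vj j vj vx vj j vj vx vx vj vx vx; joining the 23 pieces gives the next term.

vjvxvjjvjvxvxvjvxvjjvjjvjvxvjjvjvxvxvjvxvx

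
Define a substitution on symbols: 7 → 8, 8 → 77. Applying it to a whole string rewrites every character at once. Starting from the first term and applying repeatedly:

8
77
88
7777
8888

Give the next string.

Apply φ to 8888 symbol by symbol: 8→77, 8→77, 8→77, 8→77; joined: 77 77 77 77.

77777777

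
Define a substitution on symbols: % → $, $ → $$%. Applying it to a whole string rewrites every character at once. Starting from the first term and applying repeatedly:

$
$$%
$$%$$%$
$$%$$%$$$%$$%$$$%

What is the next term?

$$%$$%$$$%$$%$$$%$$%$$%$$$%$$%$$$%$$%$$%$

Applying the rule to each of the 17 symbols of $$%$$%$$$%$$%$$$% gives the pieces $$% $$% $ $$% $$% $ $$% $$% $$% $ $$% $$% $ $$% $$% $$% $, which concatenate to the answer.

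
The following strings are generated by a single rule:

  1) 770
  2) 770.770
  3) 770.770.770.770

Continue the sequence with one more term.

770.770.770.770.770.770.770.770

Every step duplicates the string with '.' between the halves.
So the next term is two copies of 770.770.770.770 with '.' between the halves.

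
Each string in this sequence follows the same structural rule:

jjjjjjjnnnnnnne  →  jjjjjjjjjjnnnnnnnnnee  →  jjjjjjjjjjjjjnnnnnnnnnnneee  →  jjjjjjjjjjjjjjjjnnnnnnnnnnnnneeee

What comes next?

Term n consists of 3n+1 j's, followed by 2n+3 n's, followed by n-1 e's, where the shown terms are n = 2, 3, 4, 5.
At n = 6 the blocks have lengths 19, 15, 5.

jjjjjjjjjjjjjjjjjjjnnnnnnnnnnnnnnneeeee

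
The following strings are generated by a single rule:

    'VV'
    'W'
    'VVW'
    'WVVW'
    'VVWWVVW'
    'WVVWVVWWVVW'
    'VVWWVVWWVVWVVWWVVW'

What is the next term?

Each term (from the third on) is the two preceding terms concatenated in order: term 3 = VV·W = VVW.
The next term joins WVVWVVWWVVW and VVWWVVWWVVWVVWWVVW.

WVVWVVWWVVWVVWWVVWWVVWVVWWVVW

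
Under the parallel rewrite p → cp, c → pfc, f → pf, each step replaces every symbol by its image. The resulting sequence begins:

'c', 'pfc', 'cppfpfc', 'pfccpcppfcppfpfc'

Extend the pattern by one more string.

cppfpfcpfccppfccpcppfpfccpcppfcppfpfc

Replace each of the 16 characters of pfccpcppfcppfpfc in place — cp pf pfc pfc cp pfc cp cp pf pfc cp cp pf cp pf pfc — and concatenate.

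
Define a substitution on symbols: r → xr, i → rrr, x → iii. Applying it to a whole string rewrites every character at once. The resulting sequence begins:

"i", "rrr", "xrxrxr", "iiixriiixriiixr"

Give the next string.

Applying the rule to each of the 15 symbols of iiixriiixriiixr gives the pieces rrr rrr rrr iii xr rrr rrr rrr iii xr rrr rrr rrr iii xr, which concatenate to the answer.

rrrrrrrrriiixrrrrrrrrrriiixrrrrrrrrrriiixr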